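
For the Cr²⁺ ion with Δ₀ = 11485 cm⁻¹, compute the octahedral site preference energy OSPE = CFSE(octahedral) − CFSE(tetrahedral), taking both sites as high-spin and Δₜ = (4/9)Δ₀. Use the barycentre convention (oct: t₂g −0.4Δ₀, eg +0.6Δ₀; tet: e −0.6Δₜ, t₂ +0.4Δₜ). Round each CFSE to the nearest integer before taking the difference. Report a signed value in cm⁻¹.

-4849

Cr sits in group 6; removing 2 electrons leaves Cr²⁺ with 6 − 2 = 4 d electrons.
Octahedral high-spin t₂g³ eg¹: CFSE = -0.6 × 11485 = -6891 cm⁻¹.
Tetrahedral e² t₂² gives -0.4Δₜ = -0.4 × (4/9) × 11485 = -2042 cm⁻¹.
OSPE = -6891 − (-2042) = -4849 cm⁻¹.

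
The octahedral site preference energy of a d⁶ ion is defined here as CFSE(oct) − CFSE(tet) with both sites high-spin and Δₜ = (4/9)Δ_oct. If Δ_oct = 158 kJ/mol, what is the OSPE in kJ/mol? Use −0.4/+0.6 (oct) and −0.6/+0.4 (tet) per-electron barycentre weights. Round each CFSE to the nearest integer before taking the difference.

-21

In an octahedral site d⁶ (HS) is t2g^4 e_g^2, giving CFSE(oct) = -0.4Δ_oct = -63 kJ/mol.
Tetrahedral e^3 t2^3 gives -0.6Δₜ = -0.6 × (4/9) × 158 = -42 kJ/mol.
OSPE = -63 − (-42) = -21 kJ/mol.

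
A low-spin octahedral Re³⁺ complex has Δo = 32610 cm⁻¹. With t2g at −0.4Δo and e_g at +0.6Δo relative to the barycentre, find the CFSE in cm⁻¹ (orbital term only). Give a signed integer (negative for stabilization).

Group 7 minus oxidation state +3 gives a d⁴ configuration for Re³⁺.
Electron filling gives t2g^4 e_g^0.
CFSE(orbital) = 4×(-0.4Δo) + 0×(0.6Δo) = -1.6Δo; with Δo = 32610 cm⁻¹ that is -52176 cm⁻¹.

-52176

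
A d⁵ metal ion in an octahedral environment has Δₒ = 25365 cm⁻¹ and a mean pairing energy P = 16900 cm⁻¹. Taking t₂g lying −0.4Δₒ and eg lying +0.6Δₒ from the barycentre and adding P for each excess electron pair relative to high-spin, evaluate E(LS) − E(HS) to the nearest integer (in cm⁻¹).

-16930

High-spin: t₂g³ eg², CFSE = 0.0Δₒ = 0 cm⁻¹.
Low-spin t₂g⁵ eg⁰ gives -2.0Δₒ = -50730 cm⁻¹, but forming 2 extra pairs costs 2P = 33800 cm⁻¹, so E(LS) = -50730 + 33800 = -16930 cm⁻¹.
The difference is -16930 − (0) = -16930 cm⁻¹, so low-spin lies lower.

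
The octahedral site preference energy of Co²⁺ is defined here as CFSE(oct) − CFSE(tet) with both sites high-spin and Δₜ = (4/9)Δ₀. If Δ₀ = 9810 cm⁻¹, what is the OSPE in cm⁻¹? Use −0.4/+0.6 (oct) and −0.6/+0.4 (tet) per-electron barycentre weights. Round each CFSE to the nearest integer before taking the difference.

-2616

Group 9 minus oxidation state +2 gives a d⁷ configuration for Co²⁺.
Octahedral (high-spin): t2g^5 e_g^2, CFSE = 5(−0.4) + 2(+0.6) = -0.8Δ₀ = -0.8 × 9810 = -7848 cm⁻¹.
In a tetrahedral site the filling is e^4 t2^3: CFSE(tet) = -1.2Δₜ = -1.2 × (4/9)(9810) = -5232 cm⁻¹.
OSPE = CFSE(oct) − CFSE(tet) = -7848 − (-5232) = -2616 cm⁻¹.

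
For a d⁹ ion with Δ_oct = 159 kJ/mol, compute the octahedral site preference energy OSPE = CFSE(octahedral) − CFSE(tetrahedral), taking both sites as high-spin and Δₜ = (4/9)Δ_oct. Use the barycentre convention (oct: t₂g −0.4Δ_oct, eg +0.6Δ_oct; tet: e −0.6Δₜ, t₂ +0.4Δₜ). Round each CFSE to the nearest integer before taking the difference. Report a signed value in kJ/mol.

Octahedral (high-spin): t2g^6 e_g^3, CFSE = 6(−0.4) + 3(+0.6) = -0.6Δ_oct = -0.6 × 159 = -95 kJ/mol.
In a tetrahedral site the filling is e^4 t2^5: CFSE(tet) = -0.4Δₜ = -0.4 × (4/9)(159) = -28 kJ/mol.
OSPE = CFSE(oct) − CFSE(tet) = -95 − (-28) = -67 kJ/mol.

-67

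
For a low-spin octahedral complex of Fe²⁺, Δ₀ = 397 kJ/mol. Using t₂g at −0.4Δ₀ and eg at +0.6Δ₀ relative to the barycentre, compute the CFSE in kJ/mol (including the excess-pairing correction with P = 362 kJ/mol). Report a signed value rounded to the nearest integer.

Fe is in group 8, so Fe²⁺ is d⁶ (8 − 2 = 6).
Configuration: t₂g⁶ eg⁰.
The orbital stabilization is -2.4Δ₀ = -2.4 × 397 = -953 kJ/mol.
Relative to high-spin t₂g⁴ eg² (1 paired), the low-spin configuration has 2 additional pairs, contributing +2 × 362 = +724 kJ/mol.
Overall CFSE = -953 + 724 = -229 kJ/mol.

-229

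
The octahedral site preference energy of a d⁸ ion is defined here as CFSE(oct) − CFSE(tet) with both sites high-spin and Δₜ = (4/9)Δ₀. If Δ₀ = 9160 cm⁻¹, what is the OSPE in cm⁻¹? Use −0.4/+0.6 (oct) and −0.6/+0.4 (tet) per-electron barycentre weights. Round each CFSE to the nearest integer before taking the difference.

Octahedral high-spin t₂g⁶ eg²: CFSE = -1.2 × 9160 = -10992 cm⁻¹.
In a tetrahedral site the filling is e⁴ t₂⁴: CFSE(tet) = -0.8Δₜ = -0.8 × (4/9)(9160) = -3257 cm⁻¹.
OSPE = CFSE(oct) − CFSE(tet) = -10992 − (-3257) = -7735 cm⁻¹.

-7735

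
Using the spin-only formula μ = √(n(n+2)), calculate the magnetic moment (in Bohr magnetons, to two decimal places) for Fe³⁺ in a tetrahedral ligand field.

Fe sits in group 8; removing 3 electrons leaves Fe³⁺ with 8 − 3 = 5 d electrons.
Tetrahedral splitting is small, so the complex is high-spin.
Configuration: e^2 t2^3 → 5 unpaired electrons.
μ(spin-only) = √[5(5+2)] = √35 ≈ 5.92 Bohr magnetons.

5.92 Bohr magnetons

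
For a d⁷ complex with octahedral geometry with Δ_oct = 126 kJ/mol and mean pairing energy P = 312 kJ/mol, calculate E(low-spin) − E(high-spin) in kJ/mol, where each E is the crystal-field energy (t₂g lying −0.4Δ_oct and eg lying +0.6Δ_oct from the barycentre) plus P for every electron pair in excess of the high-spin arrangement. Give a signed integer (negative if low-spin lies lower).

186

High-spin d⁷ fills as t₂g⁵ eg² with CFSE 5(−0.4) + 2(+0.6) = -0.8Δ_oct = -101 kJ/mol.
For low-spin the configuration is t₂g⁶ eg¹: orbital energy -1.8 × 126 = -227 kJ/mol, and 1 additional pair relative to high-spin adds 312 kJ/mol, giving 85 kJ/mol.
The difference is 85 − (-101) = 186 kJ/mol, so high-spin lies lower.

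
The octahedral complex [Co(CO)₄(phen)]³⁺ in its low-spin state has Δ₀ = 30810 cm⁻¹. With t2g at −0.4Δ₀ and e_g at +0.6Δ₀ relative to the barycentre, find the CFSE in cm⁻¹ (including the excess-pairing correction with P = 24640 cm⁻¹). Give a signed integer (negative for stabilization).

Ligand charges: 4×(+0) from CO and 1×(+0) from phen sum to +0; with overall charge +3, Co is +3.
Co³⁺: group 9, so d-count = 9 − 3 = 6.
The d⁶ electrons fill as t2g^6 e_g^0.
CFSE(orbital) = 6×(-0.4Δ₀) + 0×(0.6Δ₀) = -2.4Δ₀; with Δ₀ = 30810 cm⁻¹ that is -73944 cm⁻¹.
Relative to high-spin t2g^4 e_g^2 (1 paired), the low-spin configuration has 2 additional pairs, contributing +2 × 24640 = +49280 cm⁻¹.
Overall CFSE = -73944 + 49280 = -24664 cm⁻¹.

-24664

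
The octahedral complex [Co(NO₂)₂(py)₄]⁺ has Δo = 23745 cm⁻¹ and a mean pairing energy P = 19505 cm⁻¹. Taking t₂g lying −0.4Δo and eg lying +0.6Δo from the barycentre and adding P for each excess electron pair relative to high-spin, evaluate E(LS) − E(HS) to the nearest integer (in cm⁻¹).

Ligand charges: 2×(-1) from NO₂⁻ and 4×(+0) from py sum to -2; with overall charge +1, Co is +3.
Co³⁺: group 9, so d-count = 9 − 3 = 6.
In the high-spin limit (t₂g⁴ eg²) the orbital term is -0.4Δo = -9498 cm⁻¹, with no excess pairing.
Low-spin: t₂g⁶ eg⁰, orbital CFSE = -2.4Δo = -56988 cm⁻¹; plus 2 excess pairs × P = +39010 cm⁻¹; total -17978 cm⁻¹.
The difference is -17978 − (-9498) = -8480 cm⁻¹, so low-spin lies lower.

-8480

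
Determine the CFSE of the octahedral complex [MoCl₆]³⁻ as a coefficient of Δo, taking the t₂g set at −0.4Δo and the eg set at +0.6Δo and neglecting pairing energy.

Each Cl⁻ contributes -1; 6 × (-1) = -6. With overall charge -3, Mo is in the +3 oxidation state.
Mo³⁺: group 6, so d-count = 6 − 3 = 3.
Configuration: t₂g³ eg⁰.
CFSE = 3(-0.4Δo) + 0(0.6Δo) = -1.2Δo + 0.0Δo = -1.2Δo.

-1.2 Δo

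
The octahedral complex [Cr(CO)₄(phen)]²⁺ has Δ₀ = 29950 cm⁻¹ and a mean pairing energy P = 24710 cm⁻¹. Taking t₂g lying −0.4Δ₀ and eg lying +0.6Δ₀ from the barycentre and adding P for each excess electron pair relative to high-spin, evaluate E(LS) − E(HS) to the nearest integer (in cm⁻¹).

-5240

Ligand charges: 4×(+0) from CO and 1×(+0) from phen sum to +0; with overall charge +2, Cr is +2.
Cr²⁺: group 6, so d-count = 6 − 2 = 4.
High-spin d⁴ fills as t₂g³ eg¹ with CFSE 3(−0.4) + 1(+0.6) = -0.6Δ₀ = -17970 cm⁻¹.
Low-spin t₂g⁴ eg⁰ gives -1.6Δ₀ = -47920 cm⁻¹, but forming 1 extra pair costs 1P = 24710 cm⁻¹, so E(LS) = -47920 + 24710 = -23210 cm⁻¹.
The difference is -23210 − (-17970) = -5240 cm⁻¹, so low-spin lies lower.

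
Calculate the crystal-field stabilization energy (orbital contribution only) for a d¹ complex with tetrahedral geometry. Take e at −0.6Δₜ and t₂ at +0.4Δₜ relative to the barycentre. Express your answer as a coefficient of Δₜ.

Tetrahedral splitting is small, so the complex is high-spin.
Configuration: e¹ t₂⁰.
CFSE = 1(-0.6Δₜ) + 0(0.4Δₜ) = -0.6Δₜ + 0.0Δₜ = -0.6Δₜ.

-0.6 Δₜ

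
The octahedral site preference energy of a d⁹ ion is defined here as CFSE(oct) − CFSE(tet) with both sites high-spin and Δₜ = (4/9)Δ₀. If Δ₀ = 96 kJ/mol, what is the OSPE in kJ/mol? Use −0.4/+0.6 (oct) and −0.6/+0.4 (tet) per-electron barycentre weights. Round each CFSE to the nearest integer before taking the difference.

Octahedral (high-spin): t₂g⁶ eg³, CFSE = 6(−0.4) + 3(+0.6) = -0.6Δ₀ = -0.6 × 96 = -58 kJ/mol.
Tetrahedral: e⁴ t₂⁵, CFSE = 4(−0.6) + 5(+0.4) = -0.4Δₜ = -0.4 × (4/9) × 96 = -17 kJ/mol.
Subtracting, OSPE = -58 − (-17) = -41 kJ/mol.

-41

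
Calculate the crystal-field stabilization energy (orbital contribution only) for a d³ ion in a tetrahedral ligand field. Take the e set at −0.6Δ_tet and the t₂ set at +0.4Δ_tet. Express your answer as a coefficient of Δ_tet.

Tetrahedral fields are weak (Δₜ ≈ 4/9 Δₒ), so electrons fill high-spin.
Configuration: e² t₂¹.
CFSE = 2(-0.6Δ_tet) + 1(0.4Δ_tet) = -1.2Δ_tet + 0.4Δ_tet = -0.8Δ_tet.

-0.8 Δ_tet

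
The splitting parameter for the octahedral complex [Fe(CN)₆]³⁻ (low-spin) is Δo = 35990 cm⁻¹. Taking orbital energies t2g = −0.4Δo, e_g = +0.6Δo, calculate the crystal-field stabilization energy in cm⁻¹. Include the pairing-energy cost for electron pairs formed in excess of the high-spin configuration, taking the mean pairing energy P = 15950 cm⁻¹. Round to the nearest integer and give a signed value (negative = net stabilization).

Each CN⁻ contributes -1; 6 × (-1) = -6. With overall charge -3, Fe is in the +3 oxidation state.
Fe is in group 8, so Fe³⁺ is d⁵ (8 − 3 = 5).
The d⁵ electrons fill as t2g^5 e_g^0.
Orbital CFSE = 5(-0.4) + 0(0.6) = -2.0Δo = -2.0 × 35990 = -71980 cm⁻¹.
Relative to high-spin t2g^3 e_g^2 (0 paired), the low-spin configuration has 2 additional pairs, contributing +2 × 15950 = +31900 cm⁻¹.
Net CFSE = -71980 + 31900 = -40080 cm⁻¹.

-40080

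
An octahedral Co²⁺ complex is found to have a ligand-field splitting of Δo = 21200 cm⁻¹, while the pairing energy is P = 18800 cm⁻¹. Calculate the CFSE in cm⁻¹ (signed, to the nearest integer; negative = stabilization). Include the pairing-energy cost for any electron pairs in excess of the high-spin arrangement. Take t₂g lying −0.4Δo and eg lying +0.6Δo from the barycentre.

Co is in group 9, so Co²⁺ is d⁷ (9 − 2 = 7).
With Δo > P the complex is low-spin.
Configuration: t₂g⁶ eg¹.
Orbital CFSE = -1.8Δo = -1.8 × 21200 = -38160 cm⁻¹.
Excess pairs vs high-spin: 3 − 2 = 1; pairing cost = +18800 cm⁻¹.
Net CFSE = -38160 + 18800 = -19360 cm⁻¹.

-19360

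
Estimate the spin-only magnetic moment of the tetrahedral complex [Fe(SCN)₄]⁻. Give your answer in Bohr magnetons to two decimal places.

5.92 Bohr magnetons

Each SCN⁻ contributes -1; 4 × (-1) = -4. With overall charge -1, Fe is in the +3 oxidation state.
Fe sits in group 8; removing 3 electrons leaves Fe³⁺ with 8 − 3 = 5 d electrons.
Tetrahedral splitting is small, so the complex is high-spin.
Configuration: e² t₂³ → 5 unpaired electrons.
μ(spin-only) = √[5(5+2)] = √35 ≈ 5.92 Bohr magnetons.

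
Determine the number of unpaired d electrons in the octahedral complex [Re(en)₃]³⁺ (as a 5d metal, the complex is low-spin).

2

en is neutral, so the +3 overall charge sits on Re: oxidation state +3.
Group 7 minus oxidation state +3 gives a d⁴ configuration for Re³⁺.
Configuration: t₂g⁴ eg⁰, giving 2 unpaired electrons.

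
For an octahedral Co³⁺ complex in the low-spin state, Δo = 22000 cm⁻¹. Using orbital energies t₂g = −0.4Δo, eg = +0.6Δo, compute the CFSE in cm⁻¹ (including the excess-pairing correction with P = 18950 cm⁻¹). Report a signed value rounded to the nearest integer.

Co³⁺: group 9, so d-count = 9 − 3 = 6.
Configuration: t₂g⁶ eg⁰.
The orbital stabilization is -2.4Δo = -2.4 × 22000 = -52800 cm⁻¹.
Relative to high-spin t₂g⁴ eg² (1 paired), the low-spin configuration has 2 additional pairs, contributing +2 × 18950 = +37900 cm⁻¹.
Overall CFSE = -52800 + 37900 = -14900 cm⁻¹.

-14900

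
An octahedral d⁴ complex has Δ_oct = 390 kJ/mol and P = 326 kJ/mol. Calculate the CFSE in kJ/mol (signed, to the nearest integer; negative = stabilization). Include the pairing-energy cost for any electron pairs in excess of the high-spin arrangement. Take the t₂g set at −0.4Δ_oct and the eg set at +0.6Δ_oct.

-298

With Δ_oct > P the complex is low-spin.
That gives t₂g⁴ eg⁰.
Orbital CFSE = -1.6Δ_oct = -1.6 × 390 = -624 kJ/mol.
Excess pairs vs high-spin: 1 − 0 = 1; pairing cost = +326 kJ/mol.
Net CFSE = -624 + 326 = -298 kJ/mol.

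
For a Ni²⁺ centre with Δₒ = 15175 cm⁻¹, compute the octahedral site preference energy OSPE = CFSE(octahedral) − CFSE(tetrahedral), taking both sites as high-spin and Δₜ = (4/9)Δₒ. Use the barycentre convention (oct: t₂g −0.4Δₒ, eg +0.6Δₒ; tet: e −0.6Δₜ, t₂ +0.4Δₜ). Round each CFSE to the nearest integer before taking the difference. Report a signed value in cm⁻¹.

Ni is in group 10, so Ni²⁺ is d⁸ (10 − 2 = 8).
Octahedral high-spin t₂g⁶ eg²: CFSE = -1.2 × 15175 = -18210 cm⁻¹.
Tetrahedral e⁴ t₂⁴ gives -0.8Δₜ = -0.8 × (4/9) × 15175 = -5396 cm⁻¹.
OSPE = CFSE(oct) − CFSE(tet) = -18210 − (-5396) = -12814 cm⁻¹.

-12814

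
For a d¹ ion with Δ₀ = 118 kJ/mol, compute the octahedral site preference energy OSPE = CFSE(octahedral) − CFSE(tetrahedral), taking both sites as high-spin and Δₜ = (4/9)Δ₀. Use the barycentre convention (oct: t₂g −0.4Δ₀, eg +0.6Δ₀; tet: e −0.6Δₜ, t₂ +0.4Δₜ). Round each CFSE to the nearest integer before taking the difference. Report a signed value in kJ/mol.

-16

Octahedral high-spin t₂g¹ eg⁰: CFSE = -0.4 × 118 = -47 kJ/mol.
Tetrahedral e¹ t₂⁰ gives -0.6Δₜ = -0.6 × (4/9) × 118 = -31 kJ/mol.
OSPE = -47 − (-31) = -16 kJ/mol.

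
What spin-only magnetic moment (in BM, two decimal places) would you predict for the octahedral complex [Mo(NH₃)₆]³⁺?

NH₃ is neutral, so the +3 overall charge sits on Mo: oxidation state +3.
Mo³⁺: group 6, so d-count = 6 − 3 = 3.
Configuration: t2g^3 e_g^0 → 3 unpaired electrons.
μ(spin-only) = √[3(3+2)] = √15 ≈ 3.87 BM.

3.87 BM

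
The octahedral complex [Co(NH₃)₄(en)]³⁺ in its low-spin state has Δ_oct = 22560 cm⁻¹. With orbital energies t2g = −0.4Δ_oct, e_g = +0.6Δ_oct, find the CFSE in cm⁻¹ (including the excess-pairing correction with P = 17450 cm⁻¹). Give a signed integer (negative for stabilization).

-19244

Ligand charges: 4×(+0) from NH₃ and 1×(+0) from en sum to +0; with overall charge +3, Co is +3.
Co is in group 9, so Co³⁺ is d⁶ (9 − 3 = 6).
Electron filling gives t2g^6 e_g^0.
The orbital stabilization is -2.4Δ_oct = -2.4 × 22560 = -54144 cm⁻¹.
Pairing penalty: 3 pairs vs 1 in the high-spin reference → 2 extra × P = 34900 cm⁻¹.
Combining: -54144 + 34900 = -19244 cm⁻¹.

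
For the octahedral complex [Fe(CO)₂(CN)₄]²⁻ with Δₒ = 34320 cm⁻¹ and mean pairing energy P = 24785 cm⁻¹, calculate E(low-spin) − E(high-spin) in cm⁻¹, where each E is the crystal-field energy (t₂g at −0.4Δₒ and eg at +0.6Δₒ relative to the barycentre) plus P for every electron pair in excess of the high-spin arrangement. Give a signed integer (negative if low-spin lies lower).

Ligand charges: 2×(+0) from CO and 4×(-1) from CN⁻ sum to -4; with overall charge -2, Fe is +2.
Fe is in group 8, so Fe²⁺ is d⁶ (8 − 2 = 6).
High-spin d⁶ fills as t₂g⁴ eg² with CFSE 4(−0.4) + 2(+0.6) = -0.4Δₒ = -13728 cm⁻¹.
Low-spin: t₂g⁶ eg⁰, orbital CFSE = -2.4Δₒ = -82368 cm⁻¹; plus 2 excess pairs × P = +49570 cm⁻¹; total -32798 cm⁻¹.
Thus E(LS) − E(HS) = -19070 cm⁻¹.

-19070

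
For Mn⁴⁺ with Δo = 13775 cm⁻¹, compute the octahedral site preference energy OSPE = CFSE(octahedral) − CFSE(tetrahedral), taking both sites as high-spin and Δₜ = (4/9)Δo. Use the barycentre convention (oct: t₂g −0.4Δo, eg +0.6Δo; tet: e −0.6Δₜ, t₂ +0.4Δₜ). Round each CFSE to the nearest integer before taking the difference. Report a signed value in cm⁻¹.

-11632

Mn is in group 7, so Mn⁴⁺ is d³ (7 − 4 = 3).
Octahedral (high-spin): t2g^3 e_g^0, CFSE = 3(−0.4) + 0(+0.6) = -1.2Δo = -1.2 × 13775 = -16530 cm⁻¹.
Tetrahedral: e^2 t2^1, CFSE = 2(−0.6) + 1(+0.4) = -0.8Δₜ = -0.8 × (4/9) × 13775 = -4898 cm⁻¹.
OSPE = -16530 − (-4898) = -11632 cm⁻¹.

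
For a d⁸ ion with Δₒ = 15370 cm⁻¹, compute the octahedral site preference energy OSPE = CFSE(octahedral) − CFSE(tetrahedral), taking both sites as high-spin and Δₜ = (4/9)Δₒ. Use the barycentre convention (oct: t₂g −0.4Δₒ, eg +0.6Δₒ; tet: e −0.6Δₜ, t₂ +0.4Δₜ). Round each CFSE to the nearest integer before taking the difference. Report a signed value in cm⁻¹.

-12979

In an octahedral site d⁸ (HS) is t2g^6 e_g^2, giving CFSE(oct) = -1.2Δₒ = -18444 cm⁻¹.
In a tetrahedral site the filling is e^4 t2^4: CFSE(tet) = -0.8Δₜ = -0.8 × (4/9)(15370) = -5465 cm⁻¹.
Subtracting, OSPE = -18444 − (-5465) = -12979 cm⁻¹.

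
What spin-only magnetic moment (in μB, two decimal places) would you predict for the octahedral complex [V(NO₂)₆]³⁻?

2.83 μB

Each NO₂⁻ contributes -1; 6 × (-1) = -6. With overall charge -3, V is in the +3 oxidation state.
V sits in group 5; removing 3 electrons leaves V³⁺ with 5 − 3 = 2 d electrons.
For octahedral d² the high- and low-spin configurations coincide.
Configuration: t₂g² eg⁰ → 2 unpaired electrons.
μ(spin-only) = √[2(2+2)] = √8 ≈ 2.83 μB.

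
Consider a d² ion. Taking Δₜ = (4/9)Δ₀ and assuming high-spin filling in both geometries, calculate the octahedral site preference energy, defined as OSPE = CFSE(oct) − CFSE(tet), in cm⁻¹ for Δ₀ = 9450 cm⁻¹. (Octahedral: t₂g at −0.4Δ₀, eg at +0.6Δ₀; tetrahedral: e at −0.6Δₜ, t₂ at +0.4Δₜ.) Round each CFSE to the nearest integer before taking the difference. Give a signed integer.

-2520

Octahedral high-spin t₂g² eg⁰: CFSE = -0.8 × 9450 = -7560 cm⁻¹.
Tetrahedral: e² t₂⁰, CFSE = 2(−0.6) + 0(+0.4) = -1.2Δₜ = -1.2 × (4/9) × 9450 = -5040 cm⁻¹.
OSPE = CFSE(oct) − CFSE(tet) = -7560 − (-5040) = -2520 cm⁻¹.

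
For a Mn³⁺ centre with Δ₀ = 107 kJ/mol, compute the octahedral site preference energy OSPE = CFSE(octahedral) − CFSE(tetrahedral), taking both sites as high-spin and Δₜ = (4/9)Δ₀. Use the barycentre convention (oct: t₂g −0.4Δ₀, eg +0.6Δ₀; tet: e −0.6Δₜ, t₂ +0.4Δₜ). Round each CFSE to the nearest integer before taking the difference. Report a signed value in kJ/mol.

Group 7 minus oxidation state +3 gives a d⁴ configuration for Mn³⁺.
Octahedral high-spin t2g^3 e_g^1: CFSE = -0.6 × 107 = -64 kJ/mol.
Tetrahedral: e^2 t2^2, CFSE = 2(−0.6) + 2(+0.4) = -0.4Δₜ = -0.4 × (4/9) × 107 = -19 kJ/mol.
OSPE = -64 − (-19) = -45 kJ/mol.

-45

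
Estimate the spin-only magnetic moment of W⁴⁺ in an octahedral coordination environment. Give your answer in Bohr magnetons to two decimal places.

Group 6 minus oxidation state +4 gives a d² configuration for W⁴⁺.
Configuration: t₂g² eg⁰ → 2 unpaired electrons.
μ(spin-only) = √[2(2+2)] = √8 ≈ 2.83 Bohr magnetons.

2.83 Bohr magnetons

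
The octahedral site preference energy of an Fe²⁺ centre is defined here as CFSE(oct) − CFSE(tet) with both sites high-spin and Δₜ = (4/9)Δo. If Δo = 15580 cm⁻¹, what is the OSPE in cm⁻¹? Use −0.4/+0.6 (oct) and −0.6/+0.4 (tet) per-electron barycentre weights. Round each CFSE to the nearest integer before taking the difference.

-2077

Fe sits in group 8; removing 2 electrons leaves Fe²⁺ with 8 − 2 = 6 d electrons.
Octahedral (high-spin): t₂g⁴ eg², CFSE = 4(−0.4) + 2(+0.6) = -0.4Δo = -0.4 × 15580 = -6232 cm⁻¹.
In a tetrahedral site the filling is e³ t₂³: CFSE(tet) = -0.6Δₜ = -0.6 × (4/9)(15580) = -4155 cm⁻¹.
Subtracting, OSPE = -6232 − (-4155) = -2077 cm⁻¹.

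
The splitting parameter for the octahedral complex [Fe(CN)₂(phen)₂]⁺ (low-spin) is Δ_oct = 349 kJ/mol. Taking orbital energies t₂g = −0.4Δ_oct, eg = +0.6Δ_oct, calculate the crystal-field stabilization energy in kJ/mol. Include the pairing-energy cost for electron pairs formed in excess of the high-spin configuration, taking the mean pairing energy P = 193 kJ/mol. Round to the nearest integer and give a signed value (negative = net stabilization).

-312

Ligand charges: 2×(-1) from CN⁻ and 2×(+0) from phen sum to -2; with overall charge +1, Fe is +3.
Fe sits in group 8; removing 3 electrons leaves Fe³⁺ with 8 − 3 = 5 d electrons.
Configuration: t₂g⁵ eg⁰.
The orbital stabilization is -2.0Δ_oct = -2.0 × 349 = -698 kJ/mol.
High-spin d⁵ would be t₂g³ eg² with 0 pairs; low-spin has 2, so 2 excess pairs cost +2P = +386 kJ/mol.
Overall CFSE = -698 + 386 = -312 kJ/mol.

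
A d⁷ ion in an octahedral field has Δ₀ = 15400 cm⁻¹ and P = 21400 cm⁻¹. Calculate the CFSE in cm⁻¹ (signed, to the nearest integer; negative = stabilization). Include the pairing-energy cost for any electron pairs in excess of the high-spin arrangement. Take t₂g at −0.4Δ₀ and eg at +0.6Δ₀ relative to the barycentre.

Δ₀ < P, so pairing is avoided: the ground state is high-spin.
That gives t₂g⁵ eg².
Orbital CFSE = -0.8Δ₀ = -0.8 × 15400 = -12320 cm⁻¹.
High-spin has no excess pairs, so no pairing correction applies.

-12320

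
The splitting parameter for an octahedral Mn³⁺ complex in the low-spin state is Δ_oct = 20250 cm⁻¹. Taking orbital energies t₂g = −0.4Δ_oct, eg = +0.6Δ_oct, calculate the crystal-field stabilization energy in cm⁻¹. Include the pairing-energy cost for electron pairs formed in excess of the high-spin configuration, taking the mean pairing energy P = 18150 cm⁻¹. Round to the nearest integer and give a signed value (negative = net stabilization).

-14250

Mn³⁺: group 7, so d-count = 7 − 3 = 4.
Electron filling gives t₂g⁴ eg⁰.
The orbital stabilization is -1.6Δ_oct = -1.6 × 20250 = -32400 cm⁻¹.
High-spin d⁴ would be t₂g³ eg¹ with 0 pairs; low-spin has 1, so 1 excess pair costs +1P = +18150 cm⁻¹.
Combining: -32400 + 18150 = -14250 cm⁻¹.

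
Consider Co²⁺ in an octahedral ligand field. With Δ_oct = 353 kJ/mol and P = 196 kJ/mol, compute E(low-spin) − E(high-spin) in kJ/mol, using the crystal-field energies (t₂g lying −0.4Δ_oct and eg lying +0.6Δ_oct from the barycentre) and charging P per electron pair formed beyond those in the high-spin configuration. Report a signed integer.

Co is in group 9, so Co²⁺ is d⁷ (9 − 2 = 7).
In the high-spin limit (t₂g⁵ eg²) the orbital term is -0.8Δ_oct = -282 kJ/mol, with no excess pairing.
Low-spin t₂g⁶ eg¹ gives -1.8Δ_oct = -635 kJ/mol, but forming 1 extra pair costs 1P = 196 kJ/mol, so E(LS) = -635 + 196 = -439 kJ/mol.
E(LS) − E(HS) = -439 − (-282) = -157 kJ/mol.

-157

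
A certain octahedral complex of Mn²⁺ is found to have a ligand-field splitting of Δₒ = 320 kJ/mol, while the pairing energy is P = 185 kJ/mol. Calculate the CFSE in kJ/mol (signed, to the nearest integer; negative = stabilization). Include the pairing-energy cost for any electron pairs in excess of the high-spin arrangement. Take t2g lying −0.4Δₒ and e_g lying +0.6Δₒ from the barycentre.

-270

Mn is in group 7, so Mn²⁺ is d⁵ (7 − 2 = 5).
With Δₒ > P the complex is low-spin.
Configuration: t2g^5 e_g^0.
Orbital CFSE = -2.0Δₒ = -2.0 × 320 = -640 kJ/mol.
Excess pairs vs high-spin: 2 − 0 = 2; pairing cost = +370 kJ/mol.
Net CFSE = -640 + 370 = -270 kJ/mol.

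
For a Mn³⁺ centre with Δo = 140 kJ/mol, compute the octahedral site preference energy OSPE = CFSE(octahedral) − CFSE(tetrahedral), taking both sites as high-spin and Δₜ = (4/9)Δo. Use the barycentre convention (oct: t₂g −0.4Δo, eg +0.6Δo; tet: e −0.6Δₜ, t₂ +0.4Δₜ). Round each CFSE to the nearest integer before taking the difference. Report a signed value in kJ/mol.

-59

Mn is in group 7, so Mn³⁺ is d⁴ (7 − 3 = 4).
In an octahedral site d⁴ (HS) is t2g^3 e_g^1, giving CFSE(oct) = -0.6Δo = -84 kJ/mol.
Tetrahedral: e^2 t2^2, CFSE = 2(−0.6) + 2(+0.4) = -0.4Δₜ = -0.4 × (4/9) × 140 = -25 kJ/mol.
OSPE = -84 − (-25) = -59 kJ/mol.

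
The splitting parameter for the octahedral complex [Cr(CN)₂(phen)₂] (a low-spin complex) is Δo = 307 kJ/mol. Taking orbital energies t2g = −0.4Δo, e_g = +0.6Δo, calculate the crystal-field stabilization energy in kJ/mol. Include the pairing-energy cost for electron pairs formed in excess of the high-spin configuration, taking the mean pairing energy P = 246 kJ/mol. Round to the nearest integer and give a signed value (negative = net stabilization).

-245

Ligand charges: 2×(-1) from CN⁻ and 2×(+0) from phen sum to -2; with overall charge +0, Cr is +2.
Group 6 minus oxidation state +2 gives a d⁴ configuration for Cr²⁺.
The d⁴ electrons fill as t2g^4 e_g^0.
Orbital CFSE = 4(-0.4) + 0(0.6) = -1.6Δo = -1.6 × 307 = -491 kJ/mol.
High-spin d⁴ would be t2g^3 e_g^1 with 0 pairs; low-spin has 1, so 1 excess pair costs +1P = +246 kJ/mol.
Overall CFSE = -491 + 246 = -245 kJ/mol.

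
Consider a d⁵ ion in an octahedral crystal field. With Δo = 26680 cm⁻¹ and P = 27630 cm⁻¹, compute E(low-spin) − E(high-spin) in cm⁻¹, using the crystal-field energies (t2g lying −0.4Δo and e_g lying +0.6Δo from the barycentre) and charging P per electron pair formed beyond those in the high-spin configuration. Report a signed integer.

High-spin d⁵ fills as t2g^3 e_g^2 with CFSE 3(−0.4) + 2(+0.6) = 0.0Δo = 0 cm⁻¹.
Low-spin t2g^5 e_g^0 gives -2.0Δo = -53360 cm⁻¹, but forming 2 extra pairs costs 2P = 55260 cm⁻¹, so E(LS) = -53360 + 55260 = 1900 cm⁻¹.
Thus E(LS) − E(HS) = 1900 cm⁻¹.

1900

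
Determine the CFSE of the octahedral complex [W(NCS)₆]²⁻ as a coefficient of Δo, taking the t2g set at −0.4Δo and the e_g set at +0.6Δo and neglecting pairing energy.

Each NCS⁻ contributes -1; 6 × (-1) = -6. With overall charge -2, W is in the +4 oxidation state.
W is in group 6, so W⁴⁺ is d² (6 − 4 = 2).
For octahedral d² the high- and low-spin configurations coincide.
Configuration: t2g^2 e_g^0.
CFSE = 2(-0.4Δo) + 0(0.6Δo) = -0.8Δo + 0.0Δo = -0.8Δo.

-0.8 Δo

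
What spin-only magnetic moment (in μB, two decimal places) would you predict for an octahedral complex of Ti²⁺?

2.83 μB

Ti²⁺: group 4, so d-count = 4 − 2 = 2.
Configuration: t₂g² eg⁰ → 2 unpaired electrons.
μ(spin-only) = √[2(2+2)] = √8 ≈ 2.83 μB.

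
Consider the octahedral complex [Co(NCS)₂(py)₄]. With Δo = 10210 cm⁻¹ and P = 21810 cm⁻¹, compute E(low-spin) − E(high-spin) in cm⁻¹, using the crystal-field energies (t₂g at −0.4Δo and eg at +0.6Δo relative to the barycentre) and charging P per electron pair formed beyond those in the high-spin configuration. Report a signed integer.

Ligand charges: 2×(-1) from NCS⁻ and 4×(+0) from py sum to -2; with overall charge +0, Co is +2.
Group 9 minus oxidation state +2 gives a d⁷ configuration for Co²⁺.
In the high-spin limit (t₂g⁵ eg²) the orbital term is -0.8Δo = -8168 cm⁻¹, with no excess pairing.
Low-spin t₂g⁶ eg¹ gives -1.8Δo = -18378 cm⁻¹, but forming 1 extra pair costs 1P = 21810 cm⁻¹, so E(LS) = -18378 + 21810 = 3432 cm⁻¹.
The difference is 3432 − (-8168) = 11600 cm⁻¹, so high-spin lies lower.

11600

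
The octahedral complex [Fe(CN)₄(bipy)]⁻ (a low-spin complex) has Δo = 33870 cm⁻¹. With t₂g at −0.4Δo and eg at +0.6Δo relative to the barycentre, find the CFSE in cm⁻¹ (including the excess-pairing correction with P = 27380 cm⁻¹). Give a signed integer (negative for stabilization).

-12980

Ligand charges: 4×(-1) from CN⁻ and 1×(+0) from bipy sum to -4; with overall charge -1, Fe is +3.
Fe³⁺: group 8, so d-count = 8 − 3 = 5.
Configuration: t₂g⁵ eg⁰.
Orbital CFSE = 5(-0.4) + 0(0.6) = -2.0Δo = -2.0 × 33870 = -67740 cm⁻¹.
Relative to high-spin t₂g³ eg² (0 paired), the low-spin configuration has 2 additional pairs, contributing +2 × 27380 = +54760 cm⁻¹.
Overall CFSE = -67740 + 54760 = -12980 cm⁻¹.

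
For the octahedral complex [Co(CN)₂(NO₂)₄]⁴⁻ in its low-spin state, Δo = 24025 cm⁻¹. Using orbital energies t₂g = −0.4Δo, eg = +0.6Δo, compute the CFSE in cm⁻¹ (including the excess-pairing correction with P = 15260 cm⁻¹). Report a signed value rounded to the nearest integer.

-27985

Ligand charges: 2×(-1) from CN⁻ and 4×(-1) from NO₂⁻ sum to -6; with overall charge -4, Co is +2.
Group 9 minus oxidation state +2 gives a d⁷ configuration for Co²⁺.
Electron filling gives t₂g⁶ eg¹.
CFSE(orbital) = 6×(-0.4Δo) + 1×(0.6Δo) = -1.8Δo; with Δo = 24025 cm⁻¹ that is -43245 cm⁻¹.
Relative to high-spin t₂g⁵ eg² (2 paired), the low-spin configuration has 1 additional pair, contributing +1 × 15260 = +15260 cm⁻¹.
Overall CFSE = -43245 + 15260 = -27985 cm⁻¹.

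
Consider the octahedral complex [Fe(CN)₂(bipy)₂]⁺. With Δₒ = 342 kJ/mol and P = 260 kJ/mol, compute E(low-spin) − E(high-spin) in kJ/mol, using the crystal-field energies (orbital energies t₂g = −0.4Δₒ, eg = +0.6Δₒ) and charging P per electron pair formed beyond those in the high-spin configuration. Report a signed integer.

-164

Ligand charges: 2×(-1) from CN⁻ and 2×(+0) from bipy sum to -2; with overall charge +1, Fe is +3.
Fe³⁺: group 8, so d-count = 8 − 3 = 5.
In the high-spin limit (t₂g³ eg²) the orbital term is 0.0Δₒ = 0 kJ/mol, with no excess pairing.
Low-spin t₂g⁵ eg⁰ gives -2.0Δₒ = -684 kJ/mol, but forming 2 extra pairs costs 2P = 520 kJ/mol, so E(LS) = -684 + 520 = -164 kJ/mol.
The difference is -164 − (0) = -164 kJ/mol, so low-spin lies lower.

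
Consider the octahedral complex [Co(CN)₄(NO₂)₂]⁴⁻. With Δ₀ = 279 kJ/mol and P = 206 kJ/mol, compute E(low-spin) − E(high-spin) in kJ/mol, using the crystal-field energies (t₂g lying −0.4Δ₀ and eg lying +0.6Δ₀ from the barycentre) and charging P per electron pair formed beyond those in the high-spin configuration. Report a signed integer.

Ligand charges: 4×(-1) from CN⁻ and 2×(-1) from NO₂⁻ sum to -6; with overall charge -4, Co is +2.
Co sits in group 9; removing 2 electrons leaves Co²⁺ with 9 − 2 = 7 d electrons.
High-spin d⁷ fills as t₂g⁵ eg² with CFSE 5(−0.4) + 2(+0.6) = -0.8Δ₀ = -223 kJ/mol.
Low-spin: t₂g⁶ eg¹, orbital CFSE = -1.8Δ₀ = -502 kJ/mol; plus 1 excess pair × P = +206 kJ/mol; total -296 kJ/mol.
The difference is -296 − (-223) = -73 kJ/mol, so low-spin lies lower.

-73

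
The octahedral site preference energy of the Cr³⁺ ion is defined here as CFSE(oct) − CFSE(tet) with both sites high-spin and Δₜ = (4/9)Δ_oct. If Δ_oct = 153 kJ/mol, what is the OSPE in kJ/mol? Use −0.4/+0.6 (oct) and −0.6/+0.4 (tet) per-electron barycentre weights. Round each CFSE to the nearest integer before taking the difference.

Cr sits in group 6; removing 3 electrons leaves Cr³⁺ with 6 − 3 = 3 d electrons.
In an octahedral site d³ (HS) is t2g^3 e_g^0, giving CFSE(oct) = -1.2Δ_oct = -184 kJ/mol.
In a tetrahedral site the filling is e^2 t2^1: CFSE(tet) = -0.8Δₜ = -0.8 × (4/9)(153) = -54 kJ/mol.
Subtracting, OSPE = -184 − (-54) = -130 kJ/mol.

-130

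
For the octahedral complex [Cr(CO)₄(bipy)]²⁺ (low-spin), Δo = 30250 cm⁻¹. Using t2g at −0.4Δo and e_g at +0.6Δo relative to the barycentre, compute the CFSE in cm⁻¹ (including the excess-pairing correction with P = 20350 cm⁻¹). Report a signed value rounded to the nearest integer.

Ligand charges: 4×(+0) from CO and 1×(+0) from bipy sum to +0; with overall charge +2, Cr is +2.
Cr is in group 6, so Cr²⁺ is d⁴ (6 − 2 = 4).
Configuration: t2g^4 e_g^0.
CFSE(orbital) = 4×(-0.4Δo) + 0×(0.6Δo) = -1.6Δo; with Δo = 30250 cm⁻¹ that is -48400 cm⁻¹.
Pairing penalty: 1 pair vs 0 in the high-spin reference → 1 extra × P = 20350 cm⁻¹.
Overall CFSE = -48400 + 20350 = -28050 cm⁻¹.

-28050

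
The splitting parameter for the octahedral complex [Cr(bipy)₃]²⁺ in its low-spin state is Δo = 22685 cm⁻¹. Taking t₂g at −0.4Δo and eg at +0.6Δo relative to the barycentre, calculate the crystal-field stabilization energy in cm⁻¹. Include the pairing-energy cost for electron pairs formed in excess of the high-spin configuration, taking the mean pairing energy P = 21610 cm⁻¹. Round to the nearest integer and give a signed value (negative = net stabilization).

bipy is neutral, so the +2 overall charge sits on Cr: oxidation state +2.
Cr is in group 6, so Cr²⁺ is d⁴ (6 − 2 = 4).
Configuration: t₂g⁴ eg⁰.
CFSE(orbital) = 4×(-0.4Δo) + 0×(0.6Δo) = -1.6Δo; with Δo = 22685 cm⁻¹ that is -36296 cm⁻¹.
High-spin d⁴ would be t₂g³ eg¹ with 0 pairs; low-spin has 1, so 1 excess pair costs +1P = +21610 cm⁻¹.
Net CFSE = -36296 + 21610 = -14686 cm⁻¹.

-14686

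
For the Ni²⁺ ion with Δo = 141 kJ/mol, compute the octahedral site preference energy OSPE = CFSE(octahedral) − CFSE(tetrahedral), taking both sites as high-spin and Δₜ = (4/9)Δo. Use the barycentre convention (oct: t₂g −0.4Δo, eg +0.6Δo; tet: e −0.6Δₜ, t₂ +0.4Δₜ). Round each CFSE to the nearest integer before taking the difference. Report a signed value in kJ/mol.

-119

Ni is in group 10, so Ni²⁺ is d⁸ (10 − 2 = 8).
Octahedral high-spin t₂g⁶ eg²: CFSE = -1.2 × 141 = -169 kJ/mol.
Tetrahedral: e⁴ t₂⁴, CFSE = 4(−0.6) + 4(+0.4) = -0.8Δₜ = -0.8 × (4/9) × 141 = -50 kJ/mol.
Subtracting, OSPE = -169 − (-50) = -119 kJ/mol.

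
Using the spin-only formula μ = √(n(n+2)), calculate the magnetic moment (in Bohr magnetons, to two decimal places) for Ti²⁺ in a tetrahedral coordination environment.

2.83 Bohr magnetons

Ti²⁺: group 4, so d-count = 4 − 2 = 2.
Tetrahedral fields are weak (Δₜ ≈ 4/9 Δₒ), so electrons fill high-spin.
Configuration: e^2 t2^0 → 2 unpaired electrons.
μ(spin-only) = √[2(2+2)] = √8 ≈ 2.83 Bohr magnetons.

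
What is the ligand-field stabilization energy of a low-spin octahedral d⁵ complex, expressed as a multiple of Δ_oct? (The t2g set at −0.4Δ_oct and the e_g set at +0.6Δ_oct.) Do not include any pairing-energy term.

-2.0 Δ_oct

Configuration: t2g^5 e_g^0.
CFSE = 5(-0.4Δ_oct) + 0(0.6Δ_oct) = -2.0Δ_oct + 0.0Δ_oct = -2.0Δ_oct.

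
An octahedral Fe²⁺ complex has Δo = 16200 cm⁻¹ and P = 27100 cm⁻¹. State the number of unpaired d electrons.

Fe is in group 8, so Fe²⁺ is d⁶ (8 − 2 = 6).
With Δo < P the complex is high-spin.
That gives t2g^4 e_g^2.
Unpaired electrons: 4.

4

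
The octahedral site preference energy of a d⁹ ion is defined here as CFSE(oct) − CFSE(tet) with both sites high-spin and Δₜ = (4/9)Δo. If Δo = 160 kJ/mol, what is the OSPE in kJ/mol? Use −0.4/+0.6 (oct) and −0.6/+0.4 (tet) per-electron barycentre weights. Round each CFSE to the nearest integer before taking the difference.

-68

In an octahedral site d⁹ (HS) is t2g^6 e_g^3, giving CFSE(oct) = -0.6Δo = -96 kJ/mol.
Tetrahedral e^4 t2^5 gives -0.4Δₜ = -0.4 × (4/9) × 160 = -28 kJ/mol.
Subtracting, OSPE = -96 − (-28) = -68 kJ/mol.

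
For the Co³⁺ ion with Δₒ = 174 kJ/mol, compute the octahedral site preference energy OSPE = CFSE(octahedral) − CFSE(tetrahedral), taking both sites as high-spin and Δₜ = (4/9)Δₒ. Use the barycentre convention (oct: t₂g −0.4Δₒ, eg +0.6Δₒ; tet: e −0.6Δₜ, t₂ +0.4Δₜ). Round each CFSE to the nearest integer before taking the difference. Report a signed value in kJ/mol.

-24

Group 9 minus oxidation state +3 gives a d⁶ configuration for Co³⁺.
In an octahedral site d⁶ (HS) is t₂g⁴ eg², giving CFSE(oct) = -0.4Δₒ = -70 kJ/mol.
Tetrahedral e³ t₂³ gives -0.6Δₜ = -0.6 × (4/9) × 174 = -46 kJ/mol.
OSPE = -70 − (-46) = -24 kJ/mol.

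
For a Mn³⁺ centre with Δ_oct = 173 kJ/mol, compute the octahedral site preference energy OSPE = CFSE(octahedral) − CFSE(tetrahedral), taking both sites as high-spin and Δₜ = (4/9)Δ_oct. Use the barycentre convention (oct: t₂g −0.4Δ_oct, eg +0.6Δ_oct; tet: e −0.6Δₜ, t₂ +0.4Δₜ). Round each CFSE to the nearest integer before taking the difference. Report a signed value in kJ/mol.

Mn sits in group 7; removing 3 electrons leaves Mn³⁺ with 7 − 3 = 4 d electrons.
Octahedral (high-spin): t₂g³ eg¹, CFSE = 3(−0.4) + 1(+0.6) = -0.6Δ_oct = -0.6 × 173 = -104 kJ/mol.
Tetrahedral: e² t₂², CFSE = 2(−0.6) + 2(+0.4) = -0.4Δₜ = -0.4 × (4/9) × 173 = -31 kJ/mol.
Subtracting, OSPE = -104 − (-31) = -73 kJ/mol.

-73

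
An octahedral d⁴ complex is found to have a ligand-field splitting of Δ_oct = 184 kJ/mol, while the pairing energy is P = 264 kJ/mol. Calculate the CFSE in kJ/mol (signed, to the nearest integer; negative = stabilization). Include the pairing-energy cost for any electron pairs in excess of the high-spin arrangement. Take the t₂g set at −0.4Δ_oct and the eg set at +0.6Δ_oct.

-110

With Δ_oct < P the complex is high-spin.
Configuration: t₂g³ eg¹.
Orbital CFSE = -0.6Δ_oct = -0.6 × 184 = -110 kJ/mol.
High-spin has no excess pairs, so no pairing correction applies.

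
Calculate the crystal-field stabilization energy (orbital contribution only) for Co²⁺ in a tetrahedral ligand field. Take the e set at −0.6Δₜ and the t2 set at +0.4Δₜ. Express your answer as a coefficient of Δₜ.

Co is in group 9, so Co²⁺ is d⁷ (9 − 2 = 7).
Tetrahedral fields are weak (Δₜ ≈ 4/9 Δₒ), so electrons fill high-spin.
Configuration: e^4 t2^3.
CFSE = 4(-0.6Δₜ) + 3(0.4Δₜ) = -2.4Δₜ + 1.2Δₜ = -1.2Δₜ.

-1.2 Δₜ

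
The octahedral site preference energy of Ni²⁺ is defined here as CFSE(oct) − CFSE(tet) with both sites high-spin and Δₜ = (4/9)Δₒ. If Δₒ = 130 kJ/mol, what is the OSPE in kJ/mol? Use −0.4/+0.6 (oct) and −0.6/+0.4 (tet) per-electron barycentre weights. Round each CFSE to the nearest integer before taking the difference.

-110

Group 10 minus oxidation state +2 gives a d⁸ configuration for Ni²⁺.
Octahedral (high-spin): t2g^6 e_g^2, CFSE = 6(−0.4) + 2(+0.6) = -1.2Δₒ = -1.2 × 130 = -156 kJ/mol.
Tetrahedral e^4 t2^4 gives -0.8Δₜ = -0.8 × (4/9) × 130 = -46 kJ/mol.
OSPE = -156 − (-46) = -110 kJ/mol.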